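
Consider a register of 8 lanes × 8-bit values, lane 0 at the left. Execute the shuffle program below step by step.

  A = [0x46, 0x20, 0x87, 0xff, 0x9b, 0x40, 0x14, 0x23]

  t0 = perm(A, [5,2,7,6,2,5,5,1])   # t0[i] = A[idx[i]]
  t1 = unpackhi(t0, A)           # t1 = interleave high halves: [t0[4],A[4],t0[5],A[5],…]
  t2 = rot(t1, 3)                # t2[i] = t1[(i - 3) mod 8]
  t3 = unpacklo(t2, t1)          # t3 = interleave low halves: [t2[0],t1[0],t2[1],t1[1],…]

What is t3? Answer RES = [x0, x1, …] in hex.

  t0: 40 87 23 14 87 40 40 20
  t1: 87 9b 40 40 40 14 20 23
  t2: 14 20 23 87 9b 40 40 40
  t3: 14 87 20 9b 23 40 87 40

RES = [0x14, 0x87, 0x20, 0x9b, 0x23, 0x40, 0x87, 0x40]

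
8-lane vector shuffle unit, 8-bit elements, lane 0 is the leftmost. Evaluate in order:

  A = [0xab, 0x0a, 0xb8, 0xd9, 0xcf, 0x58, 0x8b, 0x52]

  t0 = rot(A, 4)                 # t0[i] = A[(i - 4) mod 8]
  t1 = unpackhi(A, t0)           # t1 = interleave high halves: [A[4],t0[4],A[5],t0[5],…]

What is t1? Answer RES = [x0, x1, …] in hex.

  t0: cf 58 8b 52 ab 0a b8 d9
  t1: cf ab 58 0a 8b b8 52 d9

RES = [ 0xcf  0xab  0x58  0x0a  0x8b  0xb8  0x52  0xd9 ]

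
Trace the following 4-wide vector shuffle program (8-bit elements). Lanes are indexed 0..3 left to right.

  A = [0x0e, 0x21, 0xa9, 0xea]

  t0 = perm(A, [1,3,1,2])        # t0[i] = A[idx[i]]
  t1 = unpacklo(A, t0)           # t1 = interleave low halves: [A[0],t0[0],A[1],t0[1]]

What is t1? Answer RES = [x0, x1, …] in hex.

→ t0 |21|ea|21|a9|
→ t1 |0e|21|21|ea|

RES = [0x0e, 0x21, 0x21, 0xea]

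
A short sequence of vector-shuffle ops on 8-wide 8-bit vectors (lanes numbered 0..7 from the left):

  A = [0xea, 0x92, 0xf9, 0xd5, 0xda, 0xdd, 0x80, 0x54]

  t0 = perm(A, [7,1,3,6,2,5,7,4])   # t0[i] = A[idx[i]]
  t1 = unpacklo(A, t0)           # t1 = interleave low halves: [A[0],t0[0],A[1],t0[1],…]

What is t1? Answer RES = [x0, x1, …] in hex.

RES = [0xea, 0x54, 0x92, 0x92, 0xf9, 0xd5, 0xd5, 0x80]

→ t0 |54|92|d5|80|f9|dd|54|da|
→ t1 |ea|54|92|92|f9|d5|d5|80|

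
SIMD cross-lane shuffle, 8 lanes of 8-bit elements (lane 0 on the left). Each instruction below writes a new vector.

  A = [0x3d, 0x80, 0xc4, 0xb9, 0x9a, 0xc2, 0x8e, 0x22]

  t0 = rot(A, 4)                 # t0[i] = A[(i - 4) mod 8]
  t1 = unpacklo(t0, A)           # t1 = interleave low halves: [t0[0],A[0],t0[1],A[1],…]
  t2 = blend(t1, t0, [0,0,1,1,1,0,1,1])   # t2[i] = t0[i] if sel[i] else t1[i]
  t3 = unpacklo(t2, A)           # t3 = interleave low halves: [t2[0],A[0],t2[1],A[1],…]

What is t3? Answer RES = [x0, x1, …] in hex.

→ t0 |9a|c2|8e|22|3d|80|c4|b9|
→ t1 |9a|3d|c2|80|8e|c4|22|b9|
→ t2 |9a|3d|8e|22|3d|c4|c4|b9|
→ t3 |9a|3d|3d|80|8e|c4|22|b9|

RES = [0x9a, 0x3d, 0x3d, 0x80, 0x8e, 0xc4, 0x22, 0xb9]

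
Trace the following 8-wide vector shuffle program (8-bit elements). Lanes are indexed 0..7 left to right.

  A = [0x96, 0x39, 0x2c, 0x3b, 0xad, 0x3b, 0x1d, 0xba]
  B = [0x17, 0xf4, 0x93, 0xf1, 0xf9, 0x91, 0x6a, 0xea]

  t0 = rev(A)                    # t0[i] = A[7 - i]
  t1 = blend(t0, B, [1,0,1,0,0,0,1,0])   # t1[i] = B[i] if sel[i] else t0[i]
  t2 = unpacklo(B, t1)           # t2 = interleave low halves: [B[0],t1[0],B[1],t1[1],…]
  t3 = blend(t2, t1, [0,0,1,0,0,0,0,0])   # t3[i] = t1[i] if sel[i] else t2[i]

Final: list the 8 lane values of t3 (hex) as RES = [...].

RES = [ 0x17  0x17  0x93  0x1d  0x93  0x93  0xf1  0xad ]

→ t0 |ba|1d|3b|ad|3b|2c|39|96|
→ t1 |17|1d|93|ad|3b|2c|6a|96|
→ t2 |17|17|f4|1d|93|93|f1|ad|
→ t3 |17|17|93|1d|93|93|f1|ad|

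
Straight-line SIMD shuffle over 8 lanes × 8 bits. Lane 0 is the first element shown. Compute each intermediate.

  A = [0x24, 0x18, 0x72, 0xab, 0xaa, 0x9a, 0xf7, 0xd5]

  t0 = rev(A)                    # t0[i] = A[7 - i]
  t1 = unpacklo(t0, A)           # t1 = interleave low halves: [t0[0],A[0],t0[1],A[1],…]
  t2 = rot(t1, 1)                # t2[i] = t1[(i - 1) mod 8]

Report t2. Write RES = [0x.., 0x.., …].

RES = [ 0xab  0xd5  0x24  0xf7  0x18  0x9a  0x72  0xaa ]

t0 = [0xd5, 0xf7, 0x9a, 0xaa, 0xab, 0x72, 0x18, 0x24]
t1 = [0xd5, 0x24, 0xf7, 0x18, 0x9a, 0x72, 0xaa, 0xab]
t2 = [0xab, 0xd5, 0x24, 0xf7, 0x18, 0x9a, 0x72, 0xaa]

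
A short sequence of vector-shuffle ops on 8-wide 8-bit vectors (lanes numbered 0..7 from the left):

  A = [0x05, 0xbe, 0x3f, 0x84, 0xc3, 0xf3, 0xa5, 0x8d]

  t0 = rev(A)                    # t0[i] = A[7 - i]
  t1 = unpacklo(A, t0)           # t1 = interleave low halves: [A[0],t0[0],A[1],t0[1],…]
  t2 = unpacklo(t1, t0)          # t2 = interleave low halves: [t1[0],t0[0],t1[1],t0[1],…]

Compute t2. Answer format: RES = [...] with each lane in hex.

RES = [ 0x05  0x8d  0x8d  0xa5  0xbe  0xf3  0xa5  0xc3 ]

→ t0 |8d|a5|f3|c3|84|3f|be|05|
→ t1 |05|8d|be|a5|3f|f3|84|c3|
→ t2 |05|8d|8d|a5|be|f3|a5|c3|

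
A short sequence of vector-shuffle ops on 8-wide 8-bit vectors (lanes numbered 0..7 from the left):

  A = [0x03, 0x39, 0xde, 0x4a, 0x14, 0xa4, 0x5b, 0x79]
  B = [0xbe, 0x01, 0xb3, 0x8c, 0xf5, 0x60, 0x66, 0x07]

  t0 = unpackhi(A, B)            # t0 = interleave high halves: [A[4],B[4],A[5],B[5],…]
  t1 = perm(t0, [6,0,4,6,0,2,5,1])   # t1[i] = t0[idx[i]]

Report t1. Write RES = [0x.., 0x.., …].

RES = [0x79, 0x14, 0x5b, 0x79, 0x14, 0xa4, 0x66, 0xf5]

  t0: 14 f5 a4 60 5b 66 79 07
  t1: 79 14 5b 79 14 a4 66 f5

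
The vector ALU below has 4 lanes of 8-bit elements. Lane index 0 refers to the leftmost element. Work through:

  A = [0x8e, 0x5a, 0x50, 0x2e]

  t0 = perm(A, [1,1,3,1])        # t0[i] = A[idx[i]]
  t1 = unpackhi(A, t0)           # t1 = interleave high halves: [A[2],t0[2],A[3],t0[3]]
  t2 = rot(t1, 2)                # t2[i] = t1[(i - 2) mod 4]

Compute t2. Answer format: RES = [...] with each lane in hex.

RES = [0x2e, 0x5a, 0x50, 0x2e]

t0 = [0x5a, 0x5a, 0x2e, 0x5a]
t1 = [0x50, 0x2e, 0x2e, 0x5a]
t2 = [0x2e, 0x5a, 0x50, 0x2e]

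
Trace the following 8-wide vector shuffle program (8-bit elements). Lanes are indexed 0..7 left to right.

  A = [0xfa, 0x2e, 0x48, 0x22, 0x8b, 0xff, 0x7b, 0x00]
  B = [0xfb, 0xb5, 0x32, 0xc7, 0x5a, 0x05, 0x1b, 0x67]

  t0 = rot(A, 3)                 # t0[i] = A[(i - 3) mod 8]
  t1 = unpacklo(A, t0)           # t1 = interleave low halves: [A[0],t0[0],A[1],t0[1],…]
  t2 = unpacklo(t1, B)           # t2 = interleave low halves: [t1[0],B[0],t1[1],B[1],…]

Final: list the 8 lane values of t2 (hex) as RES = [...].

RES = [0xfa, 0xfb, 0xff, 0xb5, 0x2e, 0x32, 0x7b, 0xc7]

  t0: ff 7b 00 fa 2e 48 22 8b
  t1: fa ff 2e 7b 48 00 22 fa
  t2: fa fb ff b5 2e 32 7b c7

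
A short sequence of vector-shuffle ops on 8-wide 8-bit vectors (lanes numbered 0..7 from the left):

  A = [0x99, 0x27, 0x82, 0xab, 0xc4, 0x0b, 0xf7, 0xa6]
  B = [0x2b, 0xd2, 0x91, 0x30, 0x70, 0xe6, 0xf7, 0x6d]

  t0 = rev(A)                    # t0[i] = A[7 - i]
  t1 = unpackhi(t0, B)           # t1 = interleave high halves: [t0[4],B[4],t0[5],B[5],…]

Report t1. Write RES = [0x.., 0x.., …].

RES = [0xab, 0x70, 0x82, 0xe6, 0x27, 0xf7, 0x99, 0x6d]

→ t0 |a6|f7|0b|c4|ab|82|27|99|
→ t1 |ab|70|82|e6|27|f7|99|6d|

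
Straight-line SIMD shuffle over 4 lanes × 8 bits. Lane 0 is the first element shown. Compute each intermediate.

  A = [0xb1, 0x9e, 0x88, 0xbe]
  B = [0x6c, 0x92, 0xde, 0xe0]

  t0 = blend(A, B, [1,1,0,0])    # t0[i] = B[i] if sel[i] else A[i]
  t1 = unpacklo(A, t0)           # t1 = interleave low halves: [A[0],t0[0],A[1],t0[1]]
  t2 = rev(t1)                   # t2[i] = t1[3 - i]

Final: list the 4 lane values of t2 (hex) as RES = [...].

  t0: 6c 92 88 be
  t1: b1 6c 9e 92
  t2: 92 9e 6c b1

RES = [0x92, 0x9e, 0x6c, 0xb1]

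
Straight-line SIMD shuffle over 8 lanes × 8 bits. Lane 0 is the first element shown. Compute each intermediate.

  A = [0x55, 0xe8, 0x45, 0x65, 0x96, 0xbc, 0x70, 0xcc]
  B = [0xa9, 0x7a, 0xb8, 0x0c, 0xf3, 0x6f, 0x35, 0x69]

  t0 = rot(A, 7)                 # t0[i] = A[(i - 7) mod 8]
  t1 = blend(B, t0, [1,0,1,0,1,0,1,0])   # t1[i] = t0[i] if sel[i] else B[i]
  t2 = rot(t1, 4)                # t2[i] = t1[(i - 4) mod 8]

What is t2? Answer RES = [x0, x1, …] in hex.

→ t0 |e8|45|65|96|bc|70|cc|55|
→ t1 |e8|7a|65|0c|bc|6f|cc|69|
→ t2 |bc|6f|cc|69|e8|7a|65|0c|

RES = [ 0xbc  0x6f  0xcc  0x69  0xe8  0x7a  0x65  0x0c ]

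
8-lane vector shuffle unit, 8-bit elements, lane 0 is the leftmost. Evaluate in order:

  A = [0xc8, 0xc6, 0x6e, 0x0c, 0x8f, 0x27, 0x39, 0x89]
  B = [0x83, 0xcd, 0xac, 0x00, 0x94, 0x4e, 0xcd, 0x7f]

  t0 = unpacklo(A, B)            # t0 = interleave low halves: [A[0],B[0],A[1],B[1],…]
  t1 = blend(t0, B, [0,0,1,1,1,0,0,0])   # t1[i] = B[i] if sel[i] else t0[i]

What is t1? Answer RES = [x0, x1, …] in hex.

RES = [ 0xc8  0x83  0xac  0x00  0x94  0xac  0x0c  0x00 ]

t0 = [0xc8, 0x83, 0xc6, 0xcd, 0x6e, 0xac, 0x0c, 0x00]
t1 = [0xc8, 0x83, 0xac, 0x00, 0x94, 0xac, 0x0c, 0x00]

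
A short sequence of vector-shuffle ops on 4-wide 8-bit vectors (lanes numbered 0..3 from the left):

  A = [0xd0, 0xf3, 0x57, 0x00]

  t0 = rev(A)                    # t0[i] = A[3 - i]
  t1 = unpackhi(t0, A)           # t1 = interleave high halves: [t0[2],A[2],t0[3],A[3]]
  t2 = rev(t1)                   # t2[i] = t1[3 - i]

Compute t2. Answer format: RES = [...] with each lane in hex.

→ t0 |00|57|f3|d0|
→ t1 |f3|57|d0|00|
→ t2 |00|d0|57|f3|

RES = [0x00, 0xd0, 0x57, 0xf3]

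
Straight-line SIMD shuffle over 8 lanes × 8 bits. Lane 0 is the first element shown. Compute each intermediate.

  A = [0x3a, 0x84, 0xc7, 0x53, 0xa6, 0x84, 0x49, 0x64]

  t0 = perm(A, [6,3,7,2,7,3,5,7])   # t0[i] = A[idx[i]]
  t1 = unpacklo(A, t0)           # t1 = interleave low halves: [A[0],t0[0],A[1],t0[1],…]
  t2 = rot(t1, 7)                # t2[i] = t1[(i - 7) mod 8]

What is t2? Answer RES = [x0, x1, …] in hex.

t0 = [0x49, 0x53, 0x64, 0xc7, 0x64, 0x53, 0x84, 0x64]
t1 = [0x3a, 0x49, 0x84, 0x53, 0xc7, 0x64, 0x53, 0xc7]
t2 = [0x49, 0x84, 0x53, 0xc7, 0x64, 0x53, 0xc7, 0x3a]

RES = [ 0x49  0x84  0x53  0xc7  0x64  0x53  0xc7  0x3a ]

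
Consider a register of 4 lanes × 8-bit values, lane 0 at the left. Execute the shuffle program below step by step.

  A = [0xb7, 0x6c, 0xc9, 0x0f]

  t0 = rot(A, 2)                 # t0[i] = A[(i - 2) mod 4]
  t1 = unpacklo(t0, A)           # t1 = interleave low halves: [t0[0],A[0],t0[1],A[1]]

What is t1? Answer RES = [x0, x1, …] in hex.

  t0: c9 0f b7 6c
  t1: c9 b7 0f 6c

RES = [ 0xc9  0xb7  0x0f  0x6c ]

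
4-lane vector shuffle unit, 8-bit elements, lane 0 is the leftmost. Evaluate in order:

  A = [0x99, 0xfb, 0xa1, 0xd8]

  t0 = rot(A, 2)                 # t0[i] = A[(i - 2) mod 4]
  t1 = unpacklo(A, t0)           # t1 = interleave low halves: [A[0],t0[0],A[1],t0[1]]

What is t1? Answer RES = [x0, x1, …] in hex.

  t0: a1 d8 99 fb
  t1: 99 a1 fb d8

RES = [0x99, 0xa1, 0xfb, 0xd8]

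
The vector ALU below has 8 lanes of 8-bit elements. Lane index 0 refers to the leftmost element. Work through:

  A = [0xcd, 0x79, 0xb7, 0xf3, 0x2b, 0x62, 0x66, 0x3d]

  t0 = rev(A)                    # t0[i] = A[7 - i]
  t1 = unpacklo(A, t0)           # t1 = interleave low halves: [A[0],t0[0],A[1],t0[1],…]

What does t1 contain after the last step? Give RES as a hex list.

t0 = [0x3d, 0x66, 0x62, 0x2b, 0xf3, 0xb7, 0x79, 0xcd]
t1 = [0xcd, 0x3d, 0x79, 0x66, 0xb7, 0x62, 0xf3, 0x2b]

RES = [ 0xcd  0x3d  0x79  0x66  0xb7  0x62  0xf3  0x2b ]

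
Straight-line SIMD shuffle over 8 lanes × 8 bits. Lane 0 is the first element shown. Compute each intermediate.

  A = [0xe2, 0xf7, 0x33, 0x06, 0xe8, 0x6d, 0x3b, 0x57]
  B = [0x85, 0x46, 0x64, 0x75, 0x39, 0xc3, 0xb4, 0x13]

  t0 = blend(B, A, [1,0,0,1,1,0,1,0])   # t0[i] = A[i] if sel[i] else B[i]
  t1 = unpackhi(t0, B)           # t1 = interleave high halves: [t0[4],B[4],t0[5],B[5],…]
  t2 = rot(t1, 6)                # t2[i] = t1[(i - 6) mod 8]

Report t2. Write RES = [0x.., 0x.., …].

RES = [0xc3, 0xc3, 0x3b, 0xb4, 0x13, 0x13, 0xe8, 0x39]

t0 = [0xe2, 0x46, 0x64, 0x06, 0xe8, 0xc3, 0x3b, 0x13]
t1 = [0xe8, 0x39, 0xc3, 0xc3, 0x3b, 0xb4, 0x13, 0x13]
t2 = [0xc3, 0xc3, 0x3b, 0xb4, 0x13, 0x13, 0xe8, 0x39]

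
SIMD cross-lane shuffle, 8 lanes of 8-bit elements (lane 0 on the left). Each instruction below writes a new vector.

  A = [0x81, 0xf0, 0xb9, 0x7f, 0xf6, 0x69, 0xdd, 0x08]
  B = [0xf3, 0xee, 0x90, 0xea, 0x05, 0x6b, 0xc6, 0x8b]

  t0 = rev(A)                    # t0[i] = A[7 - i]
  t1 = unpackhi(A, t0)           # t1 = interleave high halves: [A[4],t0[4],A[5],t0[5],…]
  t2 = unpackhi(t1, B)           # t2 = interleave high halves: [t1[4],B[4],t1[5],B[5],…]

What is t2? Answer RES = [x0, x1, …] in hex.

t0 = [0x08, 0xdd, 0x69, 0xf6, 0x7f, 0xb9, 0xf0, 0x81]
t1 = [0xf6, 0x7f, 0x69, 0xb9, 0xdd, 0xf0, 0x08, 0x81]
t2 = [0xdd, 0x05, 0xf0, 0x6b, 0x08, 0xc6, 0x81, 0x8b]

RES = [ 0xdd  0x05  0xf0  0x6b  0x08  0xc6  0x81  0x8b ]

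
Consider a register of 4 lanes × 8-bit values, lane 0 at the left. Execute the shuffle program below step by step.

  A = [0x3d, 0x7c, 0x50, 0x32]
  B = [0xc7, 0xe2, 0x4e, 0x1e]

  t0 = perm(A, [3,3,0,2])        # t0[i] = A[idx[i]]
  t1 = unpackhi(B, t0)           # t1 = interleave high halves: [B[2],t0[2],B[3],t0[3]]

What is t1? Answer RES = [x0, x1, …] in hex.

RES = [0x4e, 0x3d, 0x1e, 0x50]

→ t0 |32|32|3d|50|
→ t1 |4e|3d|1e|50|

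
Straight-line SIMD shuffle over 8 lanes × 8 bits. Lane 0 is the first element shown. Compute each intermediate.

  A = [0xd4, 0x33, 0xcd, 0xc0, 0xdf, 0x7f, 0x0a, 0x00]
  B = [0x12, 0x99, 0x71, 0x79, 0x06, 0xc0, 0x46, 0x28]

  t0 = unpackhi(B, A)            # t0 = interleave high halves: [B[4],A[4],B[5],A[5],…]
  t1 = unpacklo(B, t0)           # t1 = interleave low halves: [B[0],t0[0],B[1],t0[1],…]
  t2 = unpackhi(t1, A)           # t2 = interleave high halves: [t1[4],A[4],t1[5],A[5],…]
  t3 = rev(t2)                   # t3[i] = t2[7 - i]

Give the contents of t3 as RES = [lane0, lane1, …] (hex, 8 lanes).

RES = [0x00, 0x7f, 0x0a, 0x79, 0x7f, 0xc0, 0xdf, 0x71]

t0 = [0x06, 0xdf, 0xc0, 0x7f, 0x46, 0x0a, 0x28, 0x00]
t1 = [0x12, 0x06, 0x99, 0xdf, 0x71, 0xc0, 0x79, 0x7f]
t2 = [0x71, 0xdf, 0xc0, 0x7f, 0x79, 0x0a, 0x7f, 0x00]
t3 = [0x00, 0x7f, 0x0a, 0x79, 0x7f, 0xc0, 0xdf, 0x71]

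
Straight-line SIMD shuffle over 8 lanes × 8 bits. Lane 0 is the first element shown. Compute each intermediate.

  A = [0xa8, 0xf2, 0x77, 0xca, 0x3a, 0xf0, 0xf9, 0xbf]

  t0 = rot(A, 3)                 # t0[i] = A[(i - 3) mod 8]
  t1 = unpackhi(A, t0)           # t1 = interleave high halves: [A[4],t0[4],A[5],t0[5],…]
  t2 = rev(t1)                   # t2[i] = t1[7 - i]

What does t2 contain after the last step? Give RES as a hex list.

RES = [0x3a, 0xbf, 0xca, 0xf9, 0x77, 0xf0, 0xf2, 0x3a]

  t0: f0 f9 bf a8 f2 77 ca 3a
  t1: 3a f2 f0 77 f9 ca bf 3a
  t2: 3a bf ca f9 77 f0 f2 3a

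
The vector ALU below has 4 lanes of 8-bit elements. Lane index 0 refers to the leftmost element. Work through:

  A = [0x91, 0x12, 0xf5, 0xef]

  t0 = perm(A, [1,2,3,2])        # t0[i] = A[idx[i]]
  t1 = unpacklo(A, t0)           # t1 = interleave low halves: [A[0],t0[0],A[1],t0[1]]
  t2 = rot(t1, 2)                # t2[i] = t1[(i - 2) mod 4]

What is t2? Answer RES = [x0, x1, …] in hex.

t0 = [0x12, 0xf5, 0xef, 0xf5]
t1 = [0x91, 0x12, 0x12, 0xf5]
t2 = [0x12, 0xf5, 0x91, 0x12]

RES = [0x12, 0xf5, 0x91, 0x12]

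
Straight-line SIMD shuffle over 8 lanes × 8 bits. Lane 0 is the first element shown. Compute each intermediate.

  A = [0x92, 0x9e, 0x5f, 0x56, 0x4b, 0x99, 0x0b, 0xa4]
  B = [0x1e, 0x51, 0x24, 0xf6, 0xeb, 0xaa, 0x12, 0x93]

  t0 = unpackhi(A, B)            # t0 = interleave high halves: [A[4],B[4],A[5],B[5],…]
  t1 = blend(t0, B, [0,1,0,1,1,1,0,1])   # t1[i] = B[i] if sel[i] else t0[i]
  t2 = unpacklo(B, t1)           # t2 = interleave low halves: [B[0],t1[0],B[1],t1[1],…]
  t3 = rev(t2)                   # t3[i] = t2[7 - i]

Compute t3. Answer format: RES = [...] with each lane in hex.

  t0: 4b eb 99 aa 0b 12 a4 93
  t1: 4b 51 99 f6 eb aa a4 93
  t2: 1e 4b 51 51 24 99 f6 f6
  t3: f6 f6 99 24 51 51 4b 1e

RES = [ 0xf6  0xf6  0x99  0x24  0x51  0x51  0x4b  0x1e ]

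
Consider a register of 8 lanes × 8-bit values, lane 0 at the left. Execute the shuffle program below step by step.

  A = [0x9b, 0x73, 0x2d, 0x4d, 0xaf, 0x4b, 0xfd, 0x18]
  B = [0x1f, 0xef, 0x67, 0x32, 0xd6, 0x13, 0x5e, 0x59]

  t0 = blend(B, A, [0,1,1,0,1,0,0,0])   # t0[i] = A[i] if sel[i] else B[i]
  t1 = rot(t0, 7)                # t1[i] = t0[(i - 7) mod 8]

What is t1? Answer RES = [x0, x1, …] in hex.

RES = [0x73, 0x2d, 0x32, 0xaf, 0x13, 0x5e, 0x59, 0x1f]

  t0: 1f 73 2d 32 af 13 5e 59
  t1: 73 2d 32 af 13 5e 59 1f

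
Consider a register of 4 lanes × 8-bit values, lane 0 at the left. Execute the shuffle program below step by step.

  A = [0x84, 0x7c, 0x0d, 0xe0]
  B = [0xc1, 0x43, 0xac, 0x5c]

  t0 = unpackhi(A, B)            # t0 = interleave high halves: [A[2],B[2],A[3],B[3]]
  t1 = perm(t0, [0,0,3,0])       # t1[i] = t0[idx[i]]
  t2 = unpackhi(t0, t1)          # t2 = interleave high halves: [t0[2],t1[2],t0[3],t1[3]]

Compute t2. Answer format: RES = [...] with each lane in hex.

→ t0 |0d|ac|e0|5c|
→ t1 |0d|0d|5c|0d|
→ t2 |e0|5c|5c|0d|

RES = [ 0xe0  0x5c  0x5c  0x0d ]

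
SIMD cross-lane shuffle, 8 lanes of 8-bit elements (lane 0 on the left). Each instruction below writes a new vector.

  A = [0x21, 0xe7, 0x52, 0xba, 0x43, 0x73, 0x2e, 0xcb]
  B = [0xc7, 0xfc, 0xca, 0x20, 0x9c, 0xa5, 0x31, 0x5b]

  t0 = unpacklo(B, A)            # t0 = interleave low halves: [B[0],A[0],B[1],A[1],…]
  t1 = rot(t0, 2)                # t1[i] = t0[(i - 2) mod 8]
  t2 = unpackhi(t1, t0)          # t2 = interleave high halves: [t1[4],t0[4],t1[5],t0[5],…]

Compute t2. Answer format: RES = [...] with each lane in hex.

t0 = [0xc7, 0x21, 0xfc, 0xe7, 0xca, 0x52, 0x20, 0xba]
t1 = [0x20, 0xba, 0xc7, 0x21, 0xfc, 0xe7, 0xca, 0x52]
t2 = [0xfc, 0xca, 0xe7, 0x52, 0xca, 0x20, 0x52, 0xba]

RES = [0xfc, 0xca, 0xe7, 0x52, 0xca, 0x20, 0x52, 0xba]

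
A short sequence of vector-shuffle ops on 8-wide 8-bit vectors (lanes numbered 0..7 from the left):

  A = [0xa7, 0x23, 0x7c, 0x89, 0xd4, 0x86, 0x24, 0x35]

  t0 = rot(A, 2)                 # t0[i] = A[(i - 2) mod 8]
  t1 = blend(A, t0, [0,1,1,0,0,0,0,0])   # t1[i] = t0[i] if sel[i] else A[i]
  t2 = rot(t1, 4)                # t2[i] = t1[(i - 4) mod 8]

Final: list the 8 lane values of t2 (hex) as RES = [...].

RES = [0xd4, 0x86, 0x24, 0x35, 0xa7, 0x35, 0xa7, 0x89]

t0 = [0x24, 0x35, 0xa7, 0x23, 0x7c, 0x89, 0xd4, 0x86]
t1 = [0xa7, 0x35, 0xa7, 0x89, 0xd4, 0x86, 0x24, 0x35]
t2 = [0xd4, 0x86, 0x24, 0x35, 0xa7, 0x35, 0xa7, 0x89]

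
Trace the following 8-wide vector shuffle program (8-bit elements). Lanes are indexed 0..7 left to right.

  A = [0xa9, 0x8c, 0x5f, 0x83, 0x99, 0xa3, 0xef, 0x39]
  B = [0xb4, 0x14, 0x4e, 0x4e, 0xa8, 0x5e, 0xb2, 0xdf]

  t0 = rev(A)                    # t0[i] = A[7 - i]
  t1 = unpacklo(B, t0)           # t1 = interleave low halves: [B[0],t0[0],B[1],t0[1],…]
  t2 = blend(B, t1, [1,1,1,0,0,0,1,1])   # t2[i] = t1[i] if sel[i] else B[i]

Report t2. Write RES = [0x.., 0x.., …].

→ t0 |39|ef|a3|99|83|5f|8c|a9|
→ t1 |b4|39|14|ef|4e|a3|4e|99|
→ t2 |b4|39|14|4e|a8|5e|4e|99|

RES = [0xb4, 0x39, 0x14, 0x4e, 0xa8, 0x5e, 0x4e, 0x99]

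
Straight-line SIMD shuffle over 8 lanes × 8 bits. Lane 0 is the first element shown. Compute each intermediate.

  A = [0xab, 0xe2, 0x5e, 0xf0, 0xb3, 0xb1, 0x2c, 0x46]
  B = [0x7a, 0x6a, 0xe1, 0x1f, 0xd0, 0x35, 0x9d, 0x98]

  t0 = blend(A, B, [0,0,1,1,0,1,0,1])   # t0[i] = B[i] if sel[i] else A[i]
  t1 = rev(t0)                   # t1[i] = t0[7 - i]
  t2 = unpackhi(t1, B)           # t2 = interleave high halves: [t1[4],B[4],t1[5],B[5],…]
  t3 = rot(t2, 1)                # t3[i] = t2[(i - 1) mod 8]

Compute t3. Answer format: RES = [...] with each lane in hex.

RES = [0x98, 0x1f, 0xd0, 0xe1, 0x35, 0xe2, 0x9d, 0xab]

  t0: ab e2 e1 1f b3 35 2c 98
  t1: 98 2c 35 b3 1f e1 e2 ab
  t2: 1f d0 e1 35 e2 9d ab 98
  t3: 98 1f d0 e1 35 e2 9d ab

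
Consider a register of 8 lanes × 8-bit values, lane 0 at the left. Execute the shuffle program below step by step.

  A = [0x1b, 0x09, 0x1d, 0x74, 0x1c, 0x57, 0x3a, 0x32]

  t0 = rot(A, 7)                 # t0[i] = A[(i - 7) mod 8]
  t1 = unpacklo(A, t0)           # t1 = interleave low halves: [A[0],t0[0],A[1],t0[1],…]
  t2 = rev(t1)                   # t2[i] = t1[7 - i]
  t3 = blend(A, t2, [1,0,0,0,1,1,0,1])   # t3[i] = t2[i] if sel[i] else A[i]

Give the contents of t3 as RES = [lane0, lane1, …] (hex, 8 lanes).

RES = [0x1c, 0x09, 0x1d, 0x74, 0x1d, 0x09, 0x3a, 0x1b]

t0 = [0x09, 0x1d, 0x74, 0x1c, 0x57, 0x3a, 0x32, 0x1b]
t1 = [0x1b, 0x09, 0x09, 0x1d, 0x1d, 0x74, 0x74, 0x1c]
t2 = [0x1c, 0x74, 0x74, 0x1d, 0x1d, 0x09, 0x09, 0x1b]
t3 = [0x1c, 0x09, 0x1d, 0x74, 0x1d, 0x09, 0x3a, 0x1b]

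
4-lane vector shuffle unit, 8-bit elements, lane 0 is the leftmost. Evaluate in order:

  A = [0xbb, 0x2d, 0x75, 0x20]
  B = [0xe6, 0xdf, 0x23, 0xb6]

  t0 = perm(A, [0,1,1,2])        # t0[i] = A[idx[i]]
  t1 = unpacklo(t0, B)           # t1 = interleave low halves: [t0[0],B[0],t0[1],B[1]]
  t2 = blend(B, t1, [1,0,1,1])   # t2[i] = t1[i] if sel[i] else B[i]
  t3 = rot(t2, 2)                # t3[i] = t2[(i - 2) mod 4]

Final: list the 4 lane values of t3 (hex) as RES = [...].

RES = [0x2d, 0xdf, 0xbb, 0xdf]

t0 = [0xbb, 0x2d, 0x2d, 0x75]
t1 = [0xbb, 0xe6, 0x2d, 0xdf]
t2 = [0xbb, 0xdf, 0x2d, 0xdf]
t3 = [0x2d, 0xdf, 0xbb, 0xdf]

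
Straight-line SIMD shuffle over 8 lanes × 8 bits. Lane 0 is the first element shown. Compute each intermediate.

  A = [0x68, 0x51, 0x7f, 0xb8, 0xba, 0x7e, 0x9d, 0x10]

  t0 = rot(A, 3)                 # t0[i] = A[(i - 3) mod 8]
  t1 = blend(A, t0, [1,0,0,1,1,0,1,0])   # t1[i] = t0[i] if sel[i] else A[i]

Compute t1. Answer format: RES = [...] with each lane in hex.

RES = [ 0x7e  0x51  0x7f  0x68  0x51  0x7e  0xb8  0x10 ]

t0 = [0x7e, 0x9d, 0x10, 0x68, 0x51, 0x7f, 0xb8, 0xba]
t1 = [0x7e, 0x51, 0x7f, 0x68, 0x51, 0x7e, 0xb8, 0x10]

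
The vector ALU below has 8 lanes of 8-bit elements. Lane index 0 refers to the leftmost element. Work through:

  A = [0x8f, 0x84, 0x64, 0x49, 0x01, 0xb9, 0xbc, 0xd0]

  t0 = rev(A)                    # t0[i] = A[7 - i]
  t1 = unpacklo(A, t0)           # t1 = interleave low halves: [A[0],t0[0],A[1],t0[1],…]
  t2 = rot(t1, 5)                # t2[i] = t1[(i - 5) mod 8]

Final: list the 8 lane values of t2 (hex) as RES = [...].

  t0: d0 bc b9 01 49 64 84 8f
  t1: 8f d0 84 bc 64 b9 49 01
  t2: bc 64 b9 49 01 8f d0 84

RES = [ 0xbc  0x64  0xb9  0x49  0x01  0x8f  0xd0  0x84 ]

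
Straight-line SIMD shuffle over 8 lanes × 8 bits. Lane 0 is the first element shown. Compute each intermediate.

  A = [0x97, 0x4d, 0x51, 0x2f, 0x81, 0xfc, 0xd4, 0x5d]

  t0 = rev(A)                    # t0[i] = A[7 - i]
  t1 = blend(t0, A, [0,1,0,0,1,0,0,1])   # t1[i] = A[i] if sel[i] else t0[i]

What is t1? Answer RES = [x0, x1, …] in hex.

  t0: 5d d4 fc 81 2f 51 4d 97
  t1: 5d 4d fc 81 81 51 4d 5d

RES = [ 0x5d  0x4d  0xfc  0x81  0x81  0x51  0x4d  0x5d ]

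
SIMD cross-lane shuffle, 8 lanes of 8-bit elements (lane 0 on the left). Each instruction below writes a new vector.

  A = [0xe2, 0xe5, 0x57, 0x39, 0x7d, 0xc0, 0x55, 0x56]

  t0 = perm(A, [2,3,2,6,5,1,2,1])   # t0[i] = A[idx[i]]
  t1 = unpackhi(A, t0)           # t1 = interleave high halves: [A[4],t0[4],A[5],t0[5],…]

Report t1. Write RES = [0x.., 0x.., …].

RES = [0x7d, 0xc0, 0xc0, 0xe5, 0x55, 0x57, 0x56, 0xe5]

  t0: 57 39 57 55 c0 e5 57 e5
  t1: 7d c0 c0 e5 55 57 56 e5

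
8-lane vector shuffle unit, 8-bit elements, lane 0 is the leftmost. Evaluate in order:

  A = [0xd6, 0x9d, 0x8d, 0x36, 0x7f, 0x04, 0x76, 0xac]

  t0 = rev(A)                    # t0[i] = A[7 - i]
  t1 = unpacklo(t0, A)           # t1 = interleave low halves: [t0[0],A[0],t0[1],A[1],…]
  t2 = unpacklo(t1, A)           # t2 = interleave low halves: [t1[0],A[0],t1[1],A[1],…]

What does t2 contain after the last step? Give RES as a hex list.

RES = [0xac, 0xd6, 0xd6, 0x9d, 0x76, 0x8d, 0x9d, 0x36]

t0 = [0xac, 0x76, 0x04, 0x7f, 0x36, 0x8d, 0x9d, 0xd6]
t1 = [0xac, 0xd6, 0x76, 0x9d, 0x04, 0x8d, 0x7f, 0x36]
t2 = [0xac, 0xd6, 0xd6, 0x9d, 0x76, 0x8d, 0x9d, 0x36]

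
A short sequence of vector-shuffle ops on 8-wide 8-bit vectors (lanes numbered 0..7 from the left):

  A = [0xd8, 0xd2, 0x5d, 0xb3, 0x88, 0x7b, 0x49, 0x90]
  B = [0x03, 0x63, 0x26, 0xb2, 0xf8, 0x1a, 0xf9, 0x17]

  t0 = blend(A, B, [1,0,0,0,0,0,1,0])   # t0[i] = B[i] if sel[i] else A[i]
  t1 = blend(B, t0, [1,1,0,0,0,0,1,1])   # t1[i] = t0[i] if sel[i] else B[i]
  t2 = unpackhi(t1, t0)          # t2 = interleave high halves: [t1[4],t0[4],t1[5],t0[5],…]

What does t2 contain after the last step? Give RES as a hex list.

RES = [0xf8, 0x88, 0x1a, 0x7b, 0xf9, 0xf9, 0x90, 0x90]

  t0: 03 d2 5d b3 88 7b f9 90
  t1: 03 d2 26 b2 f8 1a f9 90
  t2: f8 88 1a 7b f9 f9 90 90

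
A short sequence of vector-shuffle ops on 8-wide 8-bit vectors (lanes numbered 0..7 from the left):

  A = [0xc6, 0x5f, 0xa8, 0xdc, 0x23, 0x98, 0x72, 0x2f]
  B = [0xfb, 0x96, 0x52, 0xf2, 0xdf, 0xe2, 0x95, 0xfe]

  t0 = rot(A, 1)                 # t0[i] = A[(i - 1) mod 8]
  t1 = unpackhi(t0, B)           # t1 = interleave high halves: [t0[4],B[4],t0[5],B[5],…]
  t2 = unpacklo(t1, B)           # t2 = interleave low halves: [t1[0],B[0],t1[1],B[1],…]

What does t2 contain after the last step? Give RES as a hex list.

RES = [0xdc, 0xfb, 0xdf, 0x96, 0x23, 0x52, 0xe2, 0xf2]

→ t0 |2f|c6|5f|a8|dc|23|98|72|
→ t1 |dc|df|23|e2|98|95|72|fe|
→ t2 |dc|fb|df|96|23|52|e2|f2|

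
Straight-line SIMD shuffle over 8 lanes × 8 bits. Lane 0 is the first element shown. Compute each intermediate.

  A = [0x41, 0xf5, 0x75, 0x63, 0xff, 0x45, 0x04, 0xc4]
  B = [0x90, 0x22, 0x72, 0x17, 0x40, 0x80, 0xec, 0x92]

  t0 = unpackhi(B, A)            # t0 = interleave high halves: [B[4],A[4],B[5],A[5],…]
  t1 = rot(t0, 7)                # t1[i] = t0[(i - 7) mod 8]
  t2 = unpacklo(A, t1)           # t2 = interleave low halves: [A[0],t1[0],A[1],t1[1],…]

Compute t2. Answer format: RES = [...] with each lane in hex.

RES = [0x41, 0xff, 0xf5, 0x80, 0x75, 0x45, 0x63, 0xec]

→ t0 |40|ff|80|45|ec|04|92|c4|
→ t1 |ff|80|45|ec|04|92|c4|40|
→ t2 |41|ff|f5|80|75|45|63|ec|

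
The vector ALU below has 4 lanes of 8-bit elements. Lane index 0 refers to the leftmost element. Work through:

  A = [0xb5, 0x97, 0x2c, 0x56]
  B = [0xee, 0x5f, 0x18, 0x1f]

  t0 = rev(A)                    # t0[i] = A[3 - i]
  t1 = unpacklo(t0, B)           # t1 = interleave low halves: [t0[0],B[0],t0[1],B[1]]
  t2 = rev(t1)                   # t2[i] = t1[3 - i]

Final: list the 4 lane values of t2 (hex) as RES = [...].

t0 = [0x56, 0x2c, 0x97, 0xb5]
t1 = [0x56, 0xee, 0x2c, 0x5f]
t2 = [0x5f, 0x2c, 0xee, 0x56]

RES = [ 0x5f  0x2c  0xee  0x56 ]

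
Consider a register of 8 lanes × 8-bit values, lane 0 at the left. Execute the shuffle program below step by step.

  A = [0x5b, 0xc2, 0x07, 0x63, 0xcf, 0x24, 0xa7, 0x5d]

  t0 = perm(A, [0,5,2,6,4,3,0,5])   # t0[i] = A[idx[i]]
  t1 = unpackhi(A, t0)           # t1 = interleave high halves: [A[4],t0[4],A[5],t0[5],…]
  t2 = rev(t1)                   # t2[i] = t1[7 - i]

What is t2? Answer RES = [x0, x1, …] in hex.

t0 = [0x5b, 0x24, 0x07, 0xa7, 0xcf, 0x63, 0x5b, 0x24]
t1 = [0xcf, 0xcf, 0x24, 0x63, 0xa7, 0x5b, 0x5d, 0x24]
t2 = [0x24, 0x5d, 0x5b, 0xa7, 0x63, 0x24, 0xcf, 0xcf]

RES = [ 0x24  0x5d  0x5b  0xa7  0x63  0x24  0xcf  0xcf ]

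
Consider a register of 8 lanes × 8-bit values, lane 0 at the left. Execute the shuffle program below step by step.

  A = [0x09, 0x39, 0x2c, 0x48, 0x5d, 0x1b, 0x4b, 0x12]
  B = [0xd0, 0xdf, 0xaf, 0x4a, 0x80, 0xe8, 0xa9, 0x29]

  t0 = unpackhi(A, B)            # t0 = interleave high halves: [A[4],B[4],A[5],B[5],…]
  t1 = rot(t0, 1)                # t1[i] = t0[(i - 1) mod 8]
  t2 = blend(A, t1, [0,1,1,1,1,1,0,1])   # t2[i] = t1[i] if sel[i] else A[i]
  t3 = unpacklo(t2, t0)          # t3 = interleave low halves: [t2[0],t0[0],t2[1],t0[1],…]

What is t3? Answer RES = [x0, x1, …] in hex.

t0 = [0x5d, 0x80, 0x1b, 0xe8, 0x4b, 0xa9, 0x12, 0x29]
t1 = [0x29, 0x5d, 0x80, 0x1b, 0xe8, 0x4b, 0xa9, 0x12]
t2 = [0x09, 0x5d, 0x80, 0x1b, 0xe8, 0x4b, 0x4b, 0x12]
t3 = [0x09, 0x5d, 0x5d, 0x80, 0x80, 0x1b, 0x1b, 0xe8]

RES = [0x09, 0x5d, 0x5d, 0x80, 0x80, 0x1b, 0x1b, 0xe8]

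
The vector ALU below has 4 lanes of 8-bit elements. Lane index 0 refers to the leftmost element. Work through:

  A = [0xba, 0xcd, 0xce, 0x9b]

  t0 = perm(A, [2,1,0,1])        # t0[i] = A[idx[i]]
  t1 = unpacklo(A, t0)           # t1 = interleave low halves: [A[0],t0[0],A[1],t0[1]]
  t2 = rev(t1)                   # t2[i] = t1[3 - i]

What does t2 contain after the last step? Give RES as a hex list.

RES = [0xcd, 0xcd, 0xce, 0xba]

→ t0 |ce|cd|ba|cd|
→ t1 |ba|ce|cd|cd|
→ t2 |cd|cd|ce|ba|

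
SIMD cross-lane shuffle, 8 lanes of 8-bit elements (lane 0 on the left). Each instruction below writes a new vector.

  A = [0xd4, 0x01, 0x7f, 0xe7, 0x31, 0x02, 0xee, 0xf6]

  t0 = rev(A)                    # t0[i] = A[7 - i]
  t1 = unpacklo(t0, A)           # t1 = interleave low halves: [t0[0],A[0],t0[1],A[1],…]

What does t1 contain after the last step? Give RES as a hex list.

RES = [0xf6, 0xd4, 0xee, 0x01, 0x02, 0x7f, 0x31, 0xe7]

→ t0 |f6|ee|02|31|e7|7f|01|d4|
→ t1 |f6|d4|ee|01|02|7f|31|e7|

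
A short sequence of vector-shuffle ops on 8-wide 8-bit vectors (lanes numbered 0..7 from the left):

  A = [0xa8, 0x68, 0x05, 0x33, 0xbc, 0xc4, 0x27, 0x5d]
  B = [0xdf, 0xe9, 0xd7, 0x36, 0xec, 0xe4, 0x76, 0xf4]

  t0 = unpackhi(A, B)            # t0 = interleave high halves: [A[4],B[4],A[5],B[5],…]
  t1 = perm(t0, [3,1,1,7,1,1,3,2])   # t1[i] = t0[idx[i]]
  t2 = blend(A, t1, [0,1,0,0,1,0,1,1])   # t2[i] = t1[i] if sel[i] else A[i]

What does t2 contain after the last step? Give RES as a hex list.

RES = [0xa8, 0xec, 0x05, 0x33, 0xec, 0xc4, 0xe4, 0xc4]

  t0: bc ec c4 e4 27 76 5d f4
  t1: e4 ec ec f4 ec ec e4 c4
  t2: a8 ec 05 33 ec c4 e4 c4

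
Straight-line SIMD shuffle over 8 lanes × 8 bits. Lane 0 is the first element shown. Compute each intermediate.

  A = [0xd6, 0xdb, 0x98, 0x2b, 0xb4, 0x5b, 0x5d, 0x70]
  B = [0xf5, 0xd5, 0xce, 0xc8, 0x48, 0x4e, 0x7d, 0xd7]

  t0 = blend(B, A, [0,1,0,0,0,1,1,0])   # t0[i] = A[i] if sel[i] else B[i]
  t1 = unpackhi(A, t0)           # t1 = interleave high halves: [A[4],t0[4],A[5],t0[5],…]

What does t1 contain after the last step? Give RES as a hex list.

RES = [ 0xb4  0x48  0x5b  0x5b  0x5d  0x5d  0x70  0xd7 ]

→ t0 |f5|db|ce|c8|48|5b|5d|d7|
→ t1 |b4|48|5b|5b|5d|5d|70|d7|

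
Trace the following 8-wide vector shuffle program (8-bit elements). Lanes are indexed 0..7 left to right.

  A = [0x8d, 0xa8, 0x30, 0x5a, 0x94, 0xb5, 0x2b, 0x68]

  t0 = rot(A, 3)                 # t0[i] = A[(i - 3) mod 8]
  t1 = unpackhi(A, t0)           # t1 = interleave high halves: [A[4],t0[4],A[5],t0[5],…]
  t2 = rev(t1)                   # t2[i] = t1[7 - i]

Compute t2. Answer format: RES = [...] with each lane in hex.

  t0: b5 2b 68 8d a8 30 5a 94
  t1: 94 a8 b5 30 2b 5a 68 94
  t2: 94 68 5a 2b 30 b5 a8 94

RES = [0x94, 0x68, 0x5a, 0x2b, 0x30, 0xb5, 0xa8, 0x94]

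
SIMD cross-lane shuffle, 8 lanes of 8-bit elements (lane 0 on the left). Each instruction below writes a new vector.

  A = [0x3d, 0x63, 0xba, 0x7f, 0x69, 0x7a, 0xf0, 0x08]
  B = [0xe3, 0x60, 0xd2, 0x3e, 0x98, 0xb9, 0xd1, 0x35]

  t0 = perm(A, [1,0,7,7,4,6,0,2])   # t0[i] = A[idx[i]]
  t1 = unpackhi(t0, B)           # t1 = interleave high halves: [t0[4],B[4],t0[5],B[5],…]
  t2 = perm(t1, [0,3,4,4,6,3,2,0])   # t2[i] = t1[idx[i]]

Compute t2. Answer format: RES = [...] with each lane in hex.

RES = [0x69, 0xb9, 0x3d, 0x3d, 0xba, 0xb9, 0xf0, 0x69]

t0 = [0x63, 0x3d, 0x08, 0x08, 0x69, 0xf0, 0x3d, 0xba]
t1 = [0x69, 0x98, 0xf0, 0xb9, 0x3d, 0xd1, 0xba, 0x35]
t2 = [0x69, 0xb9, 0x3d, 0x3d, 0xba, 0xb9, 0xf0, 0x69]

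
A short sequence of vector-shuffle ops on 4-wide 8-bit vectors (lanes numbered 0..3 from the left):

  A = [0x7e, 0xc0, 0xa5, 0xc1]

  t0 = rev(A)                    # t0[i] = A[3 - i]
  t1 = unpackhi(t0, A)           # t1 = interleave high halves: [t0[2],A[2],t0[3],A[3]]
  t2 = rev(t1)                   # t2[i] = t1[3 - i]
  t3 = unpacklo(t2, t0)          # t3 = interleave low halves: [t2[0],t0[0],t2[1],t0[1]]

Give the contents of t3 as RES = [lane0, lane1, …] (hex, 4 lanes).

RES = [0xc1, 0xc1, 0x7e, 0xa5]

  t0: c1 a5 c0 7e
  t1: c0 a5 7e c1
  t2: c1 7e a5 c0
  t3: c1 c1 7e a5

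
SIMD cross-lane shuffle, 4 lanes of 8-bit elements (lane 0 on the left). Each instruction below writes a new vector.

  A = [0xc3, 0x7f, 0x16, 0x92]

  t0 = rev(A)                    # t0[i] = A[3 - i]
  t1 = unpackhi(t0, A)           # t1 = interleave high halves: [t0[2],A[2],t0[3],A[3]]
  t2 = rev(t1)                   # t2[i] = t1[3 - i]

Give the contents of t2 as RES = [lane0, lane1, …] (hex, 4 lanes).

t0 = [0x92, 0x16, 0x7f, 0xc3]
t1 = [0x7f, 0x16, 0xc3, 0x92]
t2 = [0x92, 0xc3, 0x16, 0x7f]

RES = [0x92, 0xc3, 0x16, 0x7f]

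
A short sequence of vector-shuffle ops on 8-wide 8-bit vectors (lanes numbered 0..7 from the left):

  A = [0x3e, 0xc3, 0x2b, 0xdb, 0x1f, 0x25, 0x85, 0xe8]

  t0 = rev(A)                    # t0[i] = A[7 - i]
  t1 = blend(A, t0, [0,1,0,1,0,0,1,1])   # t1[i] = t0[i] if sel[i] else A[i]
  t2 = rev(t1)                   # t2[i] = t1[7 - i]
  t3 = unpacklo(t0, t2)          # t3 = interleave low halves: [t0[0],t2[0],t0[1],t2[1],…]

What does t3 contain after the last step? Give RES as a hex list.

t0 = [0xe8, 0x85, 0x25, 0x1f, 0xdb, 0x2b, 0xc3, 0x3e]
t1 = [0x3e, 0x85, 0x2b, 0x1f, 0x1f, 0x25, 0xc3, 0x3e]
t2 = [0x3e, 0xc3, 0x25, 0x1f, 0x1f, 0x2b, 0x85, 0x3e]
t3 = [0xe8, 0x3e, 0x85, 0xc3, 0x25, 0x25, 0x1f, 0x1f]

RES = [0xe8, 0x3e, 0x85, 0xc3, 0x25, 0x25, 0x1f, 0x1f]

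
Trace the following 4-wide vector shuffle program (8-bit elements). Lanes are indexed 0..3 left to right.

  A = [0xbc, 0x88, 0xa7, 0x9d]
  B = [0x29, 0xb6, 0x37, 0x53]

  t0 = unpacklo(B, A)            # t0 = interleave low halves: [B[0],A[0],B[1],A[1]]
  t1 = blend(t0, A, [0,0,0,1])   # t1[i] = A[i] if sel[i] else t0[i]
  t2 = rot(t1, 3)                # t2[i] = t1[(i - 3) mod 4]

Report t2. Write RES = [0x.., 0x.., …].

RES = [ 0xbc  0xb6  0x9d  0x29 ]

  t0: 29 bc b6 88
  t1: 29 bc b6 9d
  t2: bc b6 9d 29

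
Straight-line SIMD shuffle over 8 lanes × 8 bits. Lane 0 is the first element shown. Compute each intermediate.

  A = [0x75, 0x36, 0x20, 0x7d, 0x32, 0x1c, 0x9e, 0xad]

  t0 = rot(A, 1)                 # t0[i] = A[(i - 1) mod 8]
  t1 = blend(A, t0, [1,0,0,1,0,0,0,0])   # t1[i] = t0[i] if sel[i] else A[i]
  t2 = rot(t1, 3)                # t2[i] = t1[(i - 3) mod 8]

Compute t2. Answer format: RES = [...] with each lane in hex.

  t0: ad 75 36 20 7d 32 1c 9e
  t1: ad 36 20 20 32 1c 9e ad
  t2: 1c 9e ad ad 36 20 20 32

RES = [ 0x1c  0x9e  0xad  0xad  0x36  0x20  0x20  0x32 ]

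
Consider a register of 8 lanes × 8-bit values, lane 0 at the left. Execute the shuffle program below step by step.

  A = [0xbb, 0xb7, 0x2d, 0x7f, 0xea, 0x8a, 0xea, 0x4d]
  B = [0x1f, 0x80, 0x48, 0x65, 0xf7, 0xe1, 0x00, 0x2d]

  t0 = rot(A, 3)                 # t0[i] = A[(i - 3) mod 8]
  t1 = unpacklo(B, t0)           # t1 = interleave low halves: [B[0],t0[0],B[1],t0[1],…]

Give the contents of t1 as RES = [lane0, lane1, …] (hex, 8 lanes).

→ t0 |8a|ea|4d|bb|b7|2d|7f|ea|
→ t1 |1f|8a|80|ea|48|4d|65|bb|

RES = [0x1f, 0x8a, 0x80, 0xea, 0x48, 0x4d, 0x65, 0xbb]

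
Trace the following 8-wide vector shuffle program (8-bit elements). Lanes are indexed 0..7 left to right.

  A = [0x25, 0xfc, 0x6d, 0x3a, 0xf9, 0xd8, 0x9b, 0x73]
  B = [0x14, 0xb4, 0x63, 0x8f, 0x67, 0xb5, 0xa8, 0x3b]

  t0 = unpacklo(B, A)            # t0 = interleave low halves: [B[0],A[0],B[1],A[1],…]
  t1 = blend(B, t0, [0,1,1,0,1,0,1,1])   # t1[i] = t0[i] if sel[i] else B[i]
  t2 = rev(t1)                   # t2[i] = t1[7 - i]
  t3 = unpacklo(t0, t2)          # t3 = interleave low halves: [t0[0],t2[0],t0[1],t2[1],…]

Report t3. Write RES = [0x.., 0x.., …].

RES = [0x14, 0x3a, 0x25, 0x8f, 0xb4, 0xb5, 0xfc, 0x63]

→ t0 |14|25|b4|fc|63|6d|8f|3a|
→ t1 |14|25|b4|8f|63|b5|8f|3a|
→ t2 |3a|8f|b5|63|8f|b4|25|14|
→ t3 |14|3a|25|8f|b4|b5|fc|63|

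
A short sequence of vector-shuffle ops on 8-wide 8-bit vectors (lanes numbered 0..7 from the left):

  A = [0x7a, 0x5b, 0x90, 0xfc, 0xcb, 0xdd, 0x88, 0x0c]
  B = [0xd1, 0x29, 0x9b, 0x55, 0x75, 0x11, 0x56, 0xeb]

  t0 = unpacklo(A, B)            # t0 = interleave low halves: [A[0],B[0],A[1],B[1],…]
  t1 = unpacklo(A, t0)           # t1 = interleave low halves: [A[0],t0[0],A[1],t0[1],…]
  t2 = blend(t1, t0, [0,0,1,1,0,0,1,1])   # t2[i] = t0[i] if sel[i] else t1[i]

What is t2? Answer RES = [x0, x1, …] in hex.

RES = [0x7a, 0x7a, 0x5b, 0x29, 0x90, 0x5b, 0xfc, 0x55]

→ t0 |7a|d1|5b|29|90|9b|fc|55|
→ t1 |7a|7a|5b|d1|90|5b|fc|29|
→ t2 |7a|7a|5b|29|90|5b|fc|55|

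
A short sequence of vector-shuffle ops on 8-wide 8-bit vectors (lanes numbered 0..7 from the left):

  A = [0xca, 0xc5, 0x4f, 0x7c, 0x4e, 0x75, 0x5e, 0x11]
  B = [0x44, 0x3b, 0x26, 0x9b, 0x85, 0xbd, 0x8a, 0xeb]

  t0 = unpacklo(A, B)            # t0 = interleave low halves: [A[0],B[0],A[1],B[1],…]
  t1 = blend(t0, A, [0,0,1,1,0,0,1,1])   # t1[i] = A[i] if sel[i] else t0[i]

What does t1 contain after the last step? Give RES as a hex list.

t0 = [0xca, 0x44, 0xc5, 0x3b, 0x4f, 0x26, 0x7c, 0x9b]
t1 = [0xca, 0x44, 0x4f, 0x7c, 0x4f, 0x26, 0x5e, 0x11]

RES = [ 0xca  0x44  0x4f  0x7c  0x4f  0x26  0x5e  0x11 ]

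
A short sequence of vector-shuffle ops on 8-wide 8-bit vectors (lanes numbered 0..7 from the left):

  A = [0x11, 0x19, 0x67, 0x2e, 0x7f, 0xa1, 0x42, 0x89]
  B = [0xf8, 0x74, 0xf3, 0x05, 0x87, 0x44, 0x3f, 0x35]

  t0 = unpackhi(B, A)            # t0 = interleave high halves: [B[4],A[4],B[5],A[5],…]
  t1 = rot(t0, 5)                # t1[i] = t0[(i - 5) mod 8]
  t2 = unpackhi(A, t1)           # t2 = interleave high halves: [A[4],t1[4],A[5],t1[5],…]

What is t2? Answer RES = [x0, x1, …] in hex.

RES = [0x7f, 0x89, 0xa1, 0x87, 0x42, 0x7f, 0x89, 0x44]

→ t0 |87|7f|44|a1|3f|42|35|89|
→ t1 |a1|3f|42|35|89|87|7f|44|
→ t2 |7f|89|a1|87|42|7f|89|44|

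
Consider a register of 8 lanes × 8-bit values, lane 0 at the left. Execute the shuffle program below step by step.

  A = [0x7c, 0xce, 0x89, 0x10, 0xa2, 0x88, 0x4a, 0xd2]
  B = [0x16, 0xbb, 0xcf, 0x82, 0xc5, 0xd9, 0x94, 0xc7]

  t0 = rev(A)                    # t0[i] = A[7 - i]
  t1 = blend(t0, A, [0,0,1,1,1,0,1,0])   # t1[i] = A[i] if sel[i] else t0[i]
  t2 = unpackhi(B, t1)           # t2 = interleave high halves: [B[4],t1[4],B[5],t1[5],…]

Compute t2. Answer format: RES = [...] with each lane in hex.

RES = [ 0xc5  0xa2  0xd9  0x89  0x94  0x4a  0xc7  0x7c ]

→ t0 |d2|4a|88|a2|10|89|ce|7c|
→ t1 |d2|4a|89|10|a2|89|4a|7c|
→ t2 |c5|a2|d9|89|94|4a|c7|7c|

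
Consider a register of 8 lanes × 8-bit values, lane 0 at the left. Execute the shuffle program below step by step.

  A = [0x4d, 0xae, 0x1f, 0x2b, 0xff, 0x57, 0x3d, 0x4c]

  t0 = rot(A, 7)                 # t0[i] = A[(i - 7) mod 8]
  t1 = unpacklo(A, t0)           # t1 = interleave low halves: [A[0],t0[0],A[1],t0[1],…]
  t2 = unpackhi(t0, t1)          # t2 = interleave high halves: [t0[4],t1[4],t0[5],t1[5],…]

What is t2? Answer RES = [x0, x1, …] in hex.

RES = [ 0x57  0x1f  0x3d  0x2b  0x4c  0x2b  0x4d  0xff ]

t0 = [0xae, 0x1f, 0x2b, 0xff, 0x57, 0x3d, 0x4c, 0x4d]
t1 = [0x4d, 0xae, 0xae, 0x1f, 0x1f, 0x2b, 0x2b, 0xff]
t2 = [0x57, 0x1f, 0x3d, 0x2b, 0x4c, 0x2b, 0x4d, 0xff]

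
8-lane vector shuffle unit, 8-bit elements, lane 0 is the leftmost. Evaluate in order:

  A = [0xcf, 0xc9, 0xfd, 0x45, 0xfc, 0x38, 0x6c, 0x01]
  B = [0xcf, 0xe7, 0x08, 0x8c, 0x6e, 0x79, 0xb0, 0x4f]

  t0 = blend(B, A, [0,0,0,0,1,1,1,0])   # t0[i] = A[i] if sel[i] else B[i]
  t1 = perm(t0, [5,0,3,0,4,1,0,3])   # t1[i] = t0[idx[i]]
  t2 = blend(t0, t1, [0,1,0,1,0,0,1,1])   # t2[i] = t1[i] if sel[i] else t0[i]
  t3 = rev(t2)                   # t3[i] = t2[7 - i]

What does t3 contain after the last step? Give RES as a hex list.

RES = [0x8c, 0xcf, 0x38, 0xfc, 0xcf, 0x08, 0xcf, 0xcf]

t0 = [0xcf, 0xe7, 0x08, 0x8c, 0xfc, 0x38, 0x6c, 0x4f]
t1 = [0x38, 0xcf, 0x8c, 0xcf, 0xfc, 0xe7, 0xcf, 0x8c]
t2 = [0xcf, 0xcf, 0x08, 0xcf, 0xfc, 0x38, 0xcf, 0x8c]
t3 = [0x8c, 0xcf, 0x38, 0xfc, 0xcf, 0x08, 0xcf, 0xcf]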